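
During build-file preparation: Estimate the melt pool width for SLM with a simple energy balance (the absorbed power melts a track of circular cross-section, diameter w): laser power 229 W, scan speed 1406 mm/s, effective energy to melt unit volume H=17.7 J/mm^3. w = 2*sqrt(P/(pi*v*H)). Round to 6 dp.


w = 2*sqrt(229/(pi*1406*17.7)) = 0.108241 mm


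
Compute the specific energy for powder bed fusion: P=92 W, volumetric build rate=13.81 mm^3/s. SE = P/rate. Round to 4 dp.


SE = 92 / 13.81 = 6.6618 J/mm^3


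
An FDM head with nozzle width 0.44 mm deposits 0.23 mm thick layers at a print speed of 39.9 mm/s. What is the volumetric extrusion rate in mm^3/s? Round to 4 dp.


Rate = 0.44 * 0.23 * 39.9 = 4.0379 mm^3/s


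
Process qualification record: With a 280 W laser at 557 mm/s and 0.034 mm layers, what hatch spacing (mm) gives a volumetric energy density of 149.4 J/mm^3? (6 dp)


h = 280 / (149.4*557*0.034) = 0.098963 mm


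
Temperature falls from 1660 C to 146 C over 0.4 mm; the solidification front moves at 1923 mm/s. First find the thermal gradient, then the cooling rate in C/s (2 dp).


G = (1660-146)/0.4 = 3785.0 C/mm
CR = 3785.0 * 1923 = 7278555.0 C/s


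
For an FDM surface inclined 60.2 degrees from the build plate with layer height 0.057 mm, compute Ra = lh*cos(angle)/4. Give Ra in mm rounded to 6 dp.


Ra = 0.057 * cos(60.2) / 4 = 0.007082 mm


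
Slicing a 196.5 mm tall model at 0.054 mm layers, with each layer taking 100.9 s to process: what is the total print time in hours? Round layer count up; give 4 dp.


Layers = ceil(196.5/0.054) = 3639
t = 3639 * 100.9 / 3600 = 101.9931 hrs


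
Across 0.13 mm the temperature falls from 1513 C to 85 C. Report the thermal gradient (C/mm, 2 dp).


G = (1513-85)/0.13 = 10984.62 C/mm


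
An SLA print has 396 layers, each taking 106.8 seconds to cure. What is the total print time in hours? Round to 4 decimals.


t = 396 * 106.8 / 3600 = 11.748 hrs


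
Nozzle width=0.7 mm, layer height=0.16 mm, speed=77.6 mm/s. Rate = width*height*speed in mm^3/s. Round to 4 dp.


Rate = 0.7 * 0.16 * 77.6 = 8.6912 mm^3/s


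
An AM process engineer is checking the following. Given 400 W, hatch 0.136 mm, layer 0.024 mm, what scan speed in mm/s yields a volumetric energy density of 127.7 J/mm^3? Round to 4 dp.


v = 400 / (127.7*0.136*0.024) = 959.6634 mm/s


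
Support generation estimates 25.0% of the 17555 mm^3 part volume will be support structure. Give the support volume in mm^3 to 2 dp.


V_support = 17555 * 0.25 = 4388.75 mm^3


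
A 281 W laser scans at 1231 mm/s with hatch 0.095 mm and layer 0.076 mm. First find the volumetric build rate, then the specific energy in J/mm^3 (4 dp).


Build rate = 1231 * 0.095 * 0.076 = 8.88782 mm^3/s
SE = 281 / 8.88782 = 31.6163 J/mm^3


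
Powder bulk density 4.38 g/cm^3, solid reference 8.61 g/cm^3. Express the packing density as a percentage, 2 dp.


Packing = (4.38/8.61)*100 = 50.87 %


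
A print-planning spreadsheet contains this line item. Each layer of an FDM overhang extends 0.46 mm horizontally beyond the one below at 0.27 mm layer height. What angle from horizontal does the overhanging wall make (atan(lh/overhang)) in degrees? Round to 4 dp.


angle = atan(0.27/0.46) = 30.4111 degrees


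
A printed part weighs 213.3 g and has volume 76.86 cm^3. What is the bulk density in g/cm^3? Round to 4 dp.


rho = 213.3 / 76.86 = 2.7752 g/cm^3


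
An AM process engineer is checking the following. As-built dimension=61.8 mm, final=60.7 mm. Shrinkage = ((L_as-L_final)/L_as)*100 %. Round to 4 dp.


Shrinkage = ((61.8-60.7)/61.8)*100 = 1.7799 %


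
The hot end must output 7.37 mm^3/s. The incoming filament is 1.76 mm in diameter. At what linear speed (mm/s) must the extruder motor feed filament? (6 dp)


A = pi*(1.76/2)^2 = 2.432849
v = 7.37 / 2.432849 = 3.02937 mm/s


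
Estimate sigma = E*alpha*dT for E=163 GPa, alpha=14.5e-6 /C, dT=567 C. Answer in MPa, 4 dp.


sigma = 163*1000 * 14.5e-6 * 567 = 1340.1045 MPa


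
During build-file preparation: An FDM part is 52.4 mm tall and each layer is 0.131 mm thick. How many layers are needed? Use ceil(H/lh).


Layers = ceil(52.4/0.131) = 400


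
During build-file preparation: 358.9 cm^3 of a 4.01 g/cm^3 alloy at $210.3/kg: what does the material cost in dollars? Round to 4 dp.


Mass = 358.9*4.01/1000 = 1.439189 kg
Cost = 1.439189 * 210.3 = 302.6614 $


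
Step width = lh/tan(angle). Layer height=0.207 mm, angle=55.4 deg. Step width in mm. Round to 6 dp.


step = 0.207 / tan(55.4) = 0.1428 mm


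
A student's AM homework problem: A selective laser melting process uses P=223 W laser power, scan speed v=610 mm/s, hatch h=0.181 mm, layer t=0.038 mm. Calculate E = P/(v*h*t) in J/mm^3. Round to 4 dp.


E = 223 / (610*0.181*0.038) = 53.1512 J/mm^3


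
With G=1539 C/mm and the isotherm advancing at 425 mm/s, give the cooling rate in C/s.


CR = 1539 * 425 = 654075 C/s


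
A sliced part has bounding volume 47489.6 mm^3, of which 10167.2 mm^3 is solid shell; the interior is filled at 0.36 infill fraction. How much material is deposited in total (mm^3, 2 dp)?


V_infill = (47489.6 - 10167.2) * 0.36 = 13436.06
V_total = 10167.2 + 13436.06 = 23603.26 mm^3


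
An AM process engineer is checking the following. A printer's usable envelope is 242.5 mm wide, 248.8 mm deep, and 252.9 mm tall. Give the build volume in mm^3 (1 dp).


V = 242.5 * 248.8 * 252.9 = 15258468.6 mm^3


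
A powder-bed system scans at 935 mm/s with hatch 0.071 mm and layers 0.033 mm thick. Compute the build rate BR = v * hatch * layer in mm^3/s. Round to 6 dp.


Rate = 935 * 0.071 * 0.033 = 2.190705 mm^3/s


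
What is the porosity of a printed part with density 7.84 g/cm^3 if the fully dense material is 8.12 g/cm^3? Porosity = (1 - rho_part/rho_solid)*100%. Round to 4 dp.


Porosity = (1-7.84/8.12)*100 = 3.4483 %


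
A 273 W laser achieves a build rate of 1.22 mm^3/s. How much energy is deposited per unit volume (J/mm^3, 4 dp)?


SE = 273 / 1.22 = 223.7705 J/mm^3


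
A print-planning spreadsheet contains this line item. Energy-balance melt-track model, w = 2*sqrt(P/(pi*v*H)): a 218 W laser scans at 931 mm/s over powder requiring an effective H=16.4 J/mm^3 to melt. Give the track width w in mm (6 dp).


w = 2*sqrt(218/(pi*931*16.4)) = 0.13483 mm


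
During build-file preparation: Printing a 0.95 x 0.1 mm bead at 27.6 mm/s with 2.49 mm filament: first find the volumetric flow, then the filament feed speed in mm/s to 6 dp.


Q = 0.95 * 0.1 * 27.6 = 2.622 mm^3/s
A_fil = pi*(2.49/2)^2 = 4.86954715 mm^2
v_feed = 2.622 / 4.86954715 = 0.538448 mm/s


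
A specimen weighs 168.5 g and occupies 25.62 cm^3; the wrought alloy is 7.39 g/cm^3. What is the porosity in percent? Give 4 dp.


rho_part = 168.5 / 25.62 = 6.57689305 g/cm^3
Porosity = (1 - 6.57689305/7.39)*100 = 11.0028 %


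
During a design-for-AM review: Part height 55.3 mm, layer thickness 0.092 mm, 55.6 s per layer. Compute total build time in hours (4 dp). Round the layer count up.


Layers = ceil(55.3/0.092) = 602
t = 602 * 55.6 / 3600 = 9.2976 hrs


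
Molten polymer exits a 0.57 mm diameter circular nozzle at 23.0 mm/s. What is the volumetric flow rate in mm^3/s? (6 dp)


A = pi*(0.57/2)^2 = 0.25517586 mm^2
Q = 0.25517586 * 23.0 = 5.869045 mm^3/s


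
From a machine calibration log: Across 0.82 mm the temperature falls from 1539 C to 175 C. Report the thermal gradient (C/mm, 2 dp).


G = (1539-175)/0.82 = 1663.41 C/mm


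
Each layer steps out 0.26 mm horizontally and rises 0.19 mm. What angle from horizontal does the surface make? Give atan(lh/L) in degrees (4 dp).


angle = atan(0.19/0.26) = 36.1582 degrees


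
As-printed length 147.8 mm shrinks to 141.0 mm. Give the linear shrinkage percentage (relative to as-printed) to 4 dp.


Shrinkage = ((147.8-141.0)/147.8)*100 = 4.6008 %


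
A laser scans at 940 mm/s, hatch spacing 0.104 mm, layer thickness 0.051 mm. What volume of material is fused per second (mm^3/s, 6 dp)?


Rate = 940 * 0.104 * 0.051 = 4.98576 mm^3/s


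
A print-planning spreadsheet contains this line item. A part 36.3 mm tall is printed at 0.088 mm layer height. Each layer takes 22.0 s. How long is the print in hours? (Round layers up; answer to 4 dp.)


Layers = ceil(36.3/0.088) = 413
t = 413 * 22.0 / 3600 = 2.5239 hrs


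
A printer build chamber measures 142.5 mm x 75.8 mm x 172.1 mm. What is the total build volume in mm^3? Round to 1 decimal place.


V = 142.5 * 75.8 * 172.1 = 1858938.2 mm^3


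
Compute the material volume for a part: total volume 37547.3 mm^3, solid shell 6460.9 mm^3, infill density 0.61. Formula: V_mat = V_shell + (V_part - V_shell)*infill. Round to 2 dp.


V_infill = (37547.3 - 6460.9) * 0.61 = 18962.7
V_total = 6460.9 + 18962.7 = 25423.6 mm^3


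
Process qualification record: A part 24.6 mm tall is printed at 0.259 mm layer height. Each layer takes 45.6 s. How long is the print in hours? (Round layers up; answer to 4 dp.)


Layers = ceil(24.6/0.259) = 95
t = 95 * 45.6 / 3600 = 1.2033 hrs


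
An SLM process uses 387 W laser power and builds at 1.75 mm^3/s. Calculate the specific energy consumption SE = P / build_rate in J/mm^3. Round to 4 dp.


SE = 387 / 1.75 = 221.1429 J/mm^3


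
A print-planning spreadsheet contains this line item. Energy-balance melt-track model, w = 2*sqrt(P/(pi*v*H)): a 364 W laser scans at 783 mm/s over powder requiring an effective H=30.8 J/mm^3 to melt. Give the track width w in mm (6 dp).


w = 2*sqrt(364/(pi*783*30.8)) = 0.138628 mm


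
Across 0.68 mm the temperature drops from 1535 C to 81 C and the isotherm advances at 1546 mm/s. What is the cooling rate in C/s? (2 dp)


G = (1535-81)/0.68 = 2138.23529412 C/mm
CR = 2138.23529412 * 1546 = 3305711.76 C/s


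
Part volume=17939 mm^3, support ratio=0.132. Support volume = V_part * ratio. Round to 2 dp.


V_support = 17939 * 0.132 = 2367.95 mm^3


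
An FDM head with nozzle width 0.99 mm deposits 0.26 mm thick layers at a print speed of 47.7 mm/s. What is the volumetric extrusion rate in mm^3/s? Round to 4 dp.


Rate = 0.99 * 0.26 * 47.7 = 12.278 mm^3/s


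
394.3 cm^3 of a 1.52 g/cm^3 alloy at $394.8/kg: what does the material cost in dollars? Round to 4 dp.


Mass = 394.3*1.52/1000 = 0.599336 kg
Cost = 0.599336 * 394.8 = 236.6179 $


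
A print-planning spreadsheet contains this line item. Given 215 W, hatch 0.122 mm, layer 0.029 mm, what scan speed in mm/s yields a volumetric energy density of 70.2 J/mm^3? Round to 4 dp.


v = 215 / (70.2*0.122*0.029) = 865.6524 mm/s


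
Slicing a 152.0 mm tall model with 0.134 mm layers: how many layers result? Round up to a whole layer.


Layers = ceil(152.0/0.134) = 1135


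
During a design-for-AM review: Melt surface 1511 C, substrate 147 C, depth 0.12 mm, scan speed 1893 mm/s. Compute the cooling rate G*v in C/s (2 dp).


G = (1511-147)/0.12 = 11366.66666667 C/mm
CR = 11366.66666667 * 1893 = 21517100.0 C/s


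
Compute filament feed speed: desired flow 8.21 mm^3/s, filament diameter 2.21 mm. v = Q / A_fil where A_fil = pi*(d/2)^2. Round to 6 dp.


A = pi*(2.21/2)^2 = 3.835963
v = 8.21 / 3.835963 = 2.140271 mm/s


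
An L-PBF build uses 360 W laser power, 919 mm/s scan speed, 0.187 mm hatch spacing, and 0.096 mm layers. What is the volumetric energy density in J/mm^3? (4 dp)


E = 360 / (919*0.187*0.096) = 21.821 J/mm^3


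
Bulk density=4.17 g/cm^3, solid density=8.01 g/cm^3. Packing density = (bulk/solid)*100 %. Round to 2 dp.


Packing = (4.17/8.01)*100 = 52.06 %


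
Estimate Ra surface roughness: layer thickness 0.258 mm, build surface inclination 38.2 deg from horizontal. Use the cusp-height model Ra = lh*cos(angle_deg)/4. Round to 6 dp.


Ra = 0.258 * cos(38.2) / 4 = 0.050688 mm


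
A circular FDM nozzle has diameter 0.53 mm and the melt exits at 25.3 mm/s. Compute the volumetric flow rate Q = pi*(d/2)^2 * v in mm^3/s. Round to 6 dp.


A = pi*(0.53/2)^2 = 0.22061834 mm^2
Q = 0.22061834 * 25.3 = 5.581644 mm^3/s


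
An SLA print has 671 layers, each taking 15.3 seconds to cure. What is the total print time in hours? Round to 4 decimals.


t = 671 * 15.3 / 3600 = 2.8518 hrs


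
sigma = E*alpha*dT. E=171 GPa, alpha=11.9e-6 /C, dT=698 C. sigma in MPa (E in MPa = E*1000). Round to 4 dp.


sigma = 171*1000 * 11.9e-6 * 698 = 1420.3602 MPa


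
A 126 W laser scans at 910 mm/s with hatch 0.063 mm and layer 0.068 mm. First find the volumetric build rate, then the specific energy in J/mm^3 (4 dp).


Build rate = 910 * 0.063 * 0.068 = 3.89844 mm^3/s
SE = 126 / 3.89844 = 32.3206 J/mm^3


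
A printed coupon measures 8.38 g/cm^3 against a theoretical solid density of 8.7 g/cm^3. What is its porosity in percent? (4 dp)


Porosity = (1-8.38/8.7)*100 = 3.6782 %


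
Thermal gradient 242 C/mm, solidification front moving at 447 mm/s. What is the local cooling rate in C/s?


CR = 242 * 447 = 108174 C/s


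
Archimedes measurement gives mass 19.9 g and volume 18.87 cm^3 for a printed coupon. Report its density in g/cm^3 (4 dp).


rho = 19.9 / 18.87 = 1.0546 g/cm^3


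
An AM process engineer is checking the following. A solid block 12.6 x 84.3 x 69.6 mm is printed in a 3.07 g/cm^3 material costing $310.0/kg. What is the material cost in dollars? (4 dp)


V = 12.6 * 84.3 * 69.6 = 73927.728 mm^3 = 73.927728 cm^3
Mass = 73.927728 * 3.07 / 1000 = 0.22695812 kg
Cost = 0.22695812 * 310.0 = 70.357 $


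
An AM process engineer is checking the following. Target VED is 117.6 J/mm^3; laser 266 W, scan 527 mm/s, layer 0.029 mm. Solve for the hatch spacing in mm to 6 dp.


h = 266 / (117.6*527*0.029) = 0.148001 mm


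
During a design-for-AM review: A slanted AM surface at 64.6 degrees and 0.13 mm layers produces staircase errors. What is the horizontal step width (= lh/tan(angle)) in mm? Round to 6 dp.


step = 0.13 / tan(64.6) = 0.061729 mm


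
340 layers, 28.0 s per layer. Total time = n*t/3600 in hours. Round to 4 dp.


t = 340 * 28.0 / 3600 = 2.6444 hrs


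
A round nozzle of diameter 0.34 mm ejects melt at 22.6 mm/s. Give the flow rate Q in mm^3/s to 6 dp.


A = pi*(0.34/2)^2 = 0.09079203 mm^2
Q = 0.09079203 * 22.6 = 2.0519 mm^3/s


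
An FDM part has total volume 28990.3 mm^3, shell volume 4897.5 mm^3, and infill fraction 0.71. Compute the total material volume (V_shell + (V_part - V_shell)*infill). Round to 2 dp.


V_infill = (28990.3 - 4897.5) * 0.71 = 17105.89
V_total = 4897.5 + 17105.89 = 22003.39 mm^3


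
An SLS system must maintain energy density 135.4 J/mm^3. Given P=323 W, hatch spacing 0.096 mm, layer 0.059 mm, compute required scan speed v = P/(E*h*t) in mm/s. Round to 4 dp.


v = 323 / (135.4*0.096*0.059) = 421.1731 mm/s


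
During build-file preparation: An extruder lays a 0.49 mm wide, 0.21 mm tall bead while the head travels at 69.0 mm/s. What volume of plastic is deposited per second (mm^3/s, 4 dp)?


Rate = 0.49 * 0.21 * 69.0 = 7.1001 mm^3/s


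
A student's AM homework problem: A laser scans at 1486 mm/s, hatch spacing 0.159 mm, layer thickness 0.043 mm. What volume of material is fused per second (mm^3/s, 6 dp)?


Rate = 1486 * 0.159 * 0.043 = 10.159782 mm^3/s


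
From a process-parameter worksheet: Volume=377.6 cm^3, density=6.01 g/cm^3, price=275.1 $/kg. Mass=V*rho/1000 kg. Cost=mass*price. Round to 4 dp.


Mass = 377.6*6.01/1000 = 2.269376 kg
Cost = 2.269376 * 275.1 = 624.3053 $


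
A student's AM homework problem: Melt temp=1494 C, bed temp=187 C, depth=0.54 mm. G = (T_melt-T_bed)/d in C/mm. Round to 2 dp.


G = (1494-187)/0.54 = 2420.37 C/mm


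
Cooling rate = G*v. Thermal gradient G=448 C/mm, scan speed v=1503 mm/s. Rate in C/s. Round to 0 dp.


CR = 448 * 1503 = 673344 C/s


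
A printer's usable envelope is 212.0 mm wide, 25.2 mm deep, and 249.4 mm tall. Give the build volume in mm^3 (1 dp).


V = 212.0 * 25.2 * 249.4 = 1332394.6 mm^3


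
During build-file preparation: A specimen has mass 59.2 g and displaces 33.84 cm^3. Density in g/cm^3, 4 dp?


rho = 59.2 / 33.84 = 1.7494 g/cm^3


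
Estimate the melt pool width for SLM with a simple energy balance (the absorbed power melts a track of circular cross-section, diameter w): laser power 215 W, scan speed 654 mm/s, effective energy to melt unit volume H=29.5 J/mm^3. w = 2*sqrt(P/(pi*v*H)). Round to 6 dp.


w = 2*sqrt(215/(pi*654*29.5)) = 0.119117 mm


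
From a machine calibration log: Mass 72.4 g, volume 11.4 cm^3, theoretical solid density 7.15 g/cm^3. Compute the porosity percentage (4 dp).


rho_part = 72.4 / 11.4 = 6.35087719 g/cm^3
Porosity = (1 - 6.35087719/7.15)*100 = 11.1765 %


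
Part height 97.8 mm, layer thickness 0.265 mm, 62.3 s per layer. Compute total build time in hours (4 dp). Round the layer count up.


Layers = ceil(97.8/0.265) = 370
t = 370 * 62.3 / 3600 = 6.4031 hrs


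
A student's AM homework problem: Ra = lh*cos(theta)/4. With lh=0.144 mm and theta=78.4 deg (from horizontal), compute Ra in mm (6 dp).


Ra = 0.144 * cos(78.4) / 4 = 0.007239 mm


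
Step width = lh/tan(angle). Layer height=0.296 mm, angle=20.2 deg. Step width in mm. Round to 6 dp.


step = 0.296 / tan(20.2) = 0.804504 mm


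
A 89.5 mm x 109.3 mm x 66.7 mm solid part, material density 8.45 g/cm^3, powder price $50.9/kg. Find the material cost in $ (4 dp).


V = 89.5 * 109.3 * 66.7 = 652482.745 mm^3 = 652.482745 cm^3
Mass = 652.482745 * 8.45 / 1000 = 5.5134792 kg
Cost = 5.5134792 * 50.9 = 280.6361 $


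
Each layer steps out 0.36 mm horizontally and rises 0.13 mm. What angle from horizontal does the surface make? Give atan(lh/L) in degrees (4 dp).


angle = atan(0.13/0.36) = 19.8552 degrees


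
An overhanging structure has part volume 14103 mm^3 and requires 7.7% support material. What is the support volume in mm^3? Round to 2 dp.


V_support = 14103 * 0.077 = 1085.93 mm^3


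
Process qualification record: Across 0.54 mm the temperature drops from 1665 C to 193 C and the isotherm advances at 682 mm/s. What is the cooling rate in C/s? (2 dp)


G = (1665-193)/0.54 = 2725.92592593 C/mm
CR = 2725.92592593 * 682 = 1859081.48 C/s


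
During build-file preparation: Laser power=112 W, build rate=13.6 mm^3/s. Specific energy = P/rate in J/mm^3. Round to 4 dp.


SE = 112 / 13.6 = 8.2353 J/mm^3


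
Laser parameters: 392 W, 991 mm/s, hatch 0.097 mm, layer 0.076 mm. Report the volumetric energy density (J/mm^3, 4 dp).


E = 392 / (991*0.097*0.076) = 53.6571 J/mm^3


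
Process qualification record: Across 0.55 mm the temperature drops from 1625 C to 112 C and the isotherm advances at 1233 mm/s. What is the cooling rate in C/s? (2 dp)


G = (1625-112)/0.55 = 2750.90909091 C/mm
CR = 2750.90909091 * 1233 = 3391870.91 C/s


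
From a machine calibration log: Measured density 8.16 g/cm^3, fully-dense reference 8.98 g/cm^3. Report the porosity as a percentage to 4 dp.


Porosity = (1-8.16/8.98)*100 = 9.1314 %


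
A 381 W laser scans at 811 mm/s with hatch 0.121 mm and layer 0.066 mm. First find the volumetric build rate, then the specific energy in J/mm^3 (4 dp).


Build rate = 811 * 0.121 * 0.066 = 6.476646 mm^3/s
SE = 381 / 6.476646 = 58.8267 J/mm^3


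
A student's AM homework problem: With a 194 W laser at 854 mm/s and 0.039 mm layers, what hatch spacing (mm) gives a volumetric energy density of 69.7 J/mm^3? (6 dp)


h = 194 / (69.7*854*0.039) = 0.083569 mm


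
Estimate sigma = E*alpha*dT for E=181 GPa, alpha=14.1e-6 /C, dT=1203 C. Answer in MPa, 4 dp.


sigma = 181*1000 * 14.1e-6 * 1203 = 3070.1763 MPa


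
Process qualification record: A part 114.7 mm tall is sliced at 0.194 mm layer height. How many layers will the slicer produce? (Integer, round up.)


Layers = ceil(114.7/0.194) = 592


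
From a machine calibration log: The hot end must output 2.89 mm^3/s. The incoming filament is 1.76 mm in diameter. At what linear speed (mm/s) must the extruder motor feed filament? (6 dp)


A = pi*(1.76/2)^2 = 2.432849
v = 2.89 / 2.432849 = 1.187908 mm/s


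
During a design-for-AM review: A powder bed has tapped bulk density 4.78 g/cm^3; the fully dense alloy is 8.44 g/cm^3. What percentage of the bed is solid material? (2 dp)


Packing = (4.78/8.44)*100 = 56.64 %


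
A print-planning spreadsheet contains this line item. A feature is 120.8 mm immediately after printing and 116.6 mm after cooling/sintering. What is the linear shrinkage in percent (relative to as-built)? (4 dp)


Shrinkage = ((120.8-116.6)/120.8)*100 = 3.4768 %


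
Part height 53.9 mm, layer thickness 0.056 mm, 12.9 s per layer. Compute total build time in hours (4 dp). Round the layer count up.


Layers = ceil(53.9/0.056) = 963
t = 963 * 12.9 / 3600 = 3.4508 hrs


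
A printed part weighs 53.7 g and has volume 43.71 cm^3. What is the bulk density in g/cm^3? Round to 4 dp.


rho = 53.7 / 43.71 = 1.2286 g/cm^3


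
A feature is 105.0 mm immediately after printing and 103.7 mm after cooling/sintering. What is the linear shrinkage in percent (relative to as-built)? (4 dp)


Shrinkage = ((105.0-103.7)/105.0)*100 = 1.2381 %


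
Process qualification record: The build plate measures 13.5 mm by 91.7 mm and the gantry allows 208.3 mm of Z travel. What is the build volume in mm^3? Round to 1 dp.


V = 13.5 * 91.7 * 208.3 = 257865.0 mm^3


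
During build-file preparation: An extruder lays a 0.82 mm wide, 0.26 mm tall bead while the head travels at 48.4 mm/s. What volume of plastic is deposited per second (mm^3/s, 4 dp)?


Rate = 0.82 * 0.26 * 48.4 = 10.3189 mm^3/s


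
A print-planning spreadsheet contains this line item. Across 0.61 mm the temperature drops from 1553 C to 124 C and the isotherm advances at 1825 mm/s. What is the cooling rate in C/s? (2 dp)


G = (1553-124)/0.61 = 2342.62295082 C/mm
CR = 2342.62295082 * 1825 = 4275286.89 C/s


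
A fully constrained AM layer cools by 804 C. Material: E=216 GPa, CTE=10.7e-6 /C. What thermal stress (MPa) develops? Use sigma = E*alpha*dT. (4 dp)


sigma = 216*1000 * 10.7e-6 * 804 = 1858.2048 MPa


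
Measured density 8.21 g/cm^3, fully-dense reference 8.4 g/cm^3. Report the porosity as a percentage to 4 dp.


Porosity = (1-8.21/8.4)*100 = 2.2619 %


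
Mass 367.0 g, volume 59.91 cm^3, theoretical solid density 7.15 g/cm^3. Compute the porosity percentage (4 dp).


rho_part = 367.0 / 59.91 = 6.12585545 g/cm^3
Porosity = (1 - 6.12585545/7.15)*100 = 14.3237 %


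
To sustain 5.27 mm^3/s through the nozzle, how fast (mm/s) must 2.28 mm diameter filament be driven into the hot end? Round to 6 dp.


A = pi*(2.28/2)^2 = 4.082814
v = 5.27 / 4.082814 = 1.290776 mm/s


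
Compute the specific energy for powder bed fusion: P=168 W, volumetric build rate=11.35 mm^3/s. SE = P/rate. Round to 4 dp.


SE = 168 / 11.35 = 14.8018 J/mm^3


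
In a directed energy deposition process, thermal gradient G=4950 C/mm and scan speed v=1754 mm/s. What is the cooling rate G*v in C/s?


CR = 4950 * 1754 = 8682300 C/s


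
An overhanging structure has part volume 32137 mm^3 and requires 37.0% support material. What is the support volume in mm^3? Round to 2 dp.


V_support = 32137 * 0.37 = 11890.69 mm^3


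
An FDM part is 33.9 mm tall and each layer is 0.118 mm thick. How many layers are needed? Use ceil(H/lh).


Layers = ceil(33.9/0.118) = 288


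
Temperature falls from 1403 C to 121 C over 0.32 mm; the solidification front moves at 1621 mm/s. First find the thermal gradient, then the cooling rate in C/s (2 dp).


G = (1403-121)/0.32 = 4006.25 C/mm
CR = 4006.25 * 1621 = 6494131.25 C/s


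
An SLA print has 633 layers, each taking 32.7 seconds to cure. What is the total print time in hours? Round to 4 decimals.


t = 633 * 32.7 / 3600 = 5.7498 hrs


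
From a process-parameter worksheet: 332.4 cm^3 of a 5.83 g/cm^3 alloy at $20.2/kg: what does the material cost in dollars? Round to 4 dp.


Mass = 332.4*5.83/1000 = 1.937892 kg
Cost = 1.937892 * 20.2 = 39.1454 $


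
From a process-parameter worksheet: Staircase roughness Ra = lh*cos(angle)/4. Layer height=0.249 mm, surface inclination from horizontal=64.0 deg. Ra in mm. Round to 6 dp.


Ra = 0.249 * cos(64.0) / 4 = 0.027289 mm


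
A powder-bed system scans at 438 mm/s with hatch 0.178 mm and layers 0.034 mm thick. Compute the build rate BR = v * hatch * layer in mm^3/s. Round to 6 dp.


Rate = 438 * 0.178 * 0.034 = 2.650776 mm^3/s


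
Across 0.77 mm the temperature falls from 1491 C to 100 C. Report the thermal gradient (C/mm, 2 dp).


G = (1491-100)/0.77 = 1806.49 C/mm


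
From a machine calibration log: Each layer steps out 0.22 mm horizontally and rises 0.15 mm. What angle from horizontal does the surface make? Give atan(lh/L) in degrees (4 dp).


angle = atan(0.15/0.22) = 34.2869 degrees


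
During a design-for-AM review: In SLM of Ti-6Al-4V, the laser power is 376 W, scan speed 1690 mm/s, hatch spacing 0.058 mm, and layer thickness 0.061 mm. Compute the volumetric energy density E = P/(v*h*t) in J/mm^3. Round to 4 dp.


E = 376 / (1690*0.058*0.061) = 62.8845 J/mm^3


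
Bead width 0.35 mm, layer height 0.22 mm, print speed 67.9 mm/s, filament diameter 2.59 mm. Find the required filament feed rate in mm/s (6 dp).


Q = 0.35 * 0.22 * 67.9 = 5.2283 mm^3/s
A_fil = pi*(2.59/2)^2 = 5.26852942 mm^2
v_feed = 5.2283 / 5.26852942 = 0.992364 mm/s


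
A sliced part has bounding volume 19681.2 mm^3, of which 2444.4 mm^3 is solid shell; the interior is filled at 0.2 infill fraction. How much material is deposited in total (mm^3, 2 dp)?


V_infill = (19681.2 - 2444.4) * 0.2 = 3447.36
V_total = 2444.4 + 3447.36 = 5891.76 mm^3


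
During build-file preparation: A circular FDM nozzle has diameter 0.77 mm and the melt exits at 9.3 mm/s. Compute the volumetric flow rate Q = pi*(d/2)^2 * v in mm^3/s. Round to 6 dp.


A = pi*(0.77/2)^2 = 0.46566257 mm^2
Q = 0.46566257 * 9.3 = 4.330662 mm^3/s


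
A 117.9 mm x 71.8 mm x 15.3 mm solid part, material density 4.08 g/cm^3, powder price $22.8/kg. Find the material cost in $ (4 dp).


V = 117.9 * 71.8 * 15.3 = 129517.866 mm^3 = 129.517866 cm^3
Mass = 129.517866 * 4.08 / 1000 = 0.52843289 kg
Cost = 0.52843289 * 22.8 = 12.0483 $


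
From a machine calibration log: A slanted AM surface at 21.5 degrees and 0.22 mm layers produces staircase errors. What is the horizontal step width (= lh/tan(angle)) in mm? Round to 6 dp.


step = 0.22 / tan(21.5) = 0.558503 mm


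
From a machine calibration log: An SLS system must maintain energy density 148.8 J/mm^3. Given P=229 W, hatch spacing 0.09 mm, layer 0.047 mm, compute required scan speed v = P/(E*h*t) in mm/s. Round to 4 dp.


v = 229 / (148.8*0.09*0.047) = 363.8247 mm/s


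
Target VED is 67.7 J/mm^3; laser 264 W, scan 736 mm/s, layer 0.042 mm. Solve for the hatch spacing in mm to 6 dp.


h = 264 / (67.7*736*0.042) = 0.12615 mm


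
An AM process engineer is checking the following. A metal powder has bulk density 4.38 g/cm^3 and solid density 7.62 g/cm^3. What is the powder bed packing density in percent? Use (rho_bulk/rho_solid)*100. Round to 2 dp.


Packing = (4.38/7.62)*100 = 57.48 %


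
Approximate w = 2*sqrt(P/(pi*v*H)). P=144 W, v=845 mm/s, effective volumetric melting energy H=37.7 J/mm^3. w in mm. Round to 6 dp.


w = 2*sqrt(144/(pi*845*37.7)) = 0.075864 mm


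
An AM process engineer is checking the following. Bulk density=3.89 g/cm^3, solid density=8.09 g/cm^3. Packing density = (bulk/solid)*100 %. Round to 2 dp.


Packing = (3.89/8.09)*100 = 48.08 %


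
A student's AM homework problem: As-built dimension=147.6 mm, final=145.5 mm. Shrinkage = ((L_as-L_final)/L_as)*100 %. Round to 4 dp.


Shrinkage = ((147.6-145.5)/147.6)*100 = 1.4228 %


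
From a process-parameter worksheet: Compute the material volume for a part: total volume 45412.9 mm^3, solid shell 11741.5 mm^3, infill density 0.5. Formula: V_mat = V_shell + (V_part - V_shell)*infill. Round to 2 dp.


V_infill = (45412.9 - 11741.5) * 0.5 = 16835.7
V_total = 11741.5 + 16835.7 = 28577.2 mm^3


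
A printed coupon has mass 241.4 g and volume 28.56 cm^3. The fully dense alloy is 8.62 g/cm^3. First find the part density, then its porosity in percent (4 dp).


rho_part = 241.4 / 28.56 = 8.45238095 g/cm^3
Porosity = (1 - 8.45238095/8.62)*100 = 1.9445 %


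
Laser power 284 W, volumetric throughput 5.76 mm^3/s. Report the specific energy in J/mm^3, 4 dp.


SE = 284 / 5.76 = 49.3056 J/mm^3


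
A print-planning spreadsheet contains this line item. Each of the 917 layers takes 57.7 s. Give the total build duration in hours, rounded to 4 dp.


t = 917 * 57.7 / 3600 = 14.6975 hrs


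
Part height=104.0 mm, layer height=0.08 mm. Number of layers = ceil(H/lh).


Layers = ceil(104.0/0.08) = 1300


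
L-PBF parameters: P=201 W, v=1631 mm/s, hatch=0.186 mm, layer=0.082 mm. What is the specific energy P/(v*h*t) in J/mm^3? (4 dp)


Build rate = 1631 * 0.186 * 0.082 = 24.876012 mm^3/s
SE = 201 / 24.876012 = 8.0801 J/mm^3


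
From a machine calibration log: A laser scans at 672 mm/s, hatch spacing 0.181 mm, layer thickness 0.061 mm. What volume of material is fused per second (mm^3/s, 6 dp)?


Rate = 672 * 0.181 * 0.061 = 7.419552 mm^3/s


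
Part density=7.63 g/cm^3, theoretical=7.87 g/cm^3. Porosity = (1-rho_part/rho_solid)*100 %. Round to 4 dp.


Porosity = (1-7.63/7.87)*100 = 3.0496 %


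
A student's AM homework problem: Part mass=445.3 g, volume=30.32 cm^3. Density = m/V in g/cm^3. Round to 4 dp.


rho = 445.3 / 30.32 = 14.6867 g/cm^3


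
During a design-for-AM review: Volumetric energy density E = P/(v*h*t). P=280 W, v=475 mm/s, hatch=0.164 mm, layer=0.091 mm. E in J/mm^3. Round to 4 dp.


E = 280 / (475*0.164*0.091) = 39.4984 J/mm^3


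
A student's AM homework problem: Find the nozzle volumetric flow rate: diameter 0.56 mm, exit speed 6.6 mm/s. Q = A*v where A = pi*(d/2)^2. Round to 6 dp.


A = pi*(0.56/2)^2 = 0.24630086 mm^2
Q = 0.24630086 * 6.6 = 1.625586 mm^3/s


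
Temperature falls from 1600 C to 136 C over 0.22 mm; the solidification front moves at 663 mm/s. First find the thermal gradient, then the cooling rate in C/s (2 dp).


G = (1600-136)/0.22 = 6654.54545455 C/mm
CR = 6654.54545455 * 663 = 4411963.64 C/s


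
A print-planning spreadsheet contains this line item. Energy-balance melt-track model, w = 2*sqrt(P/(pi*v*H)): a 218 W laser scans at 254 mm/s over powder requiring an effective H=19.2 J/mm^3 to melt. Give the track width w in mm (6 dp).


w = 2*sqrt(218/(pi*254*19.2)) = 0.23857 mm


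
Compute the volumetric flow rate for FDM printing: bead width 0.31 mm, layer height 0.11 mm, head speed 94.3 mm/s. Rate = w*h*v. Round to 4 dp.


Rate = 0.31 * 0.11 * 94.3 = 3.2156 mm^3/s


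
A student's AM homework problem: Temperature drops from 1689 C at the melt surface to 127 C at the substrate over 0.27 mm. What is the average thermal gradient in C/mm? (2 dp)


G = (1689-127)/0.27 = 5785.19 C/mm


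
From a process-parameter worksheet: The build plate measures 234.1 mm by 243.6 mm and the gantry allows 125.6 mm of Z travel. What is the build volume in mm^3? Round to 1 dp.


V = 234.1 * 243.6 * 125.6 = 7162561.1 mm^3


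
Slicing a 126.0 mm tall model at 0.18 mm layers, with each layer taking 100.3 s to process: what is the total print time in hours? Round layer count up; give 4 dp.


Layers = ceil(126.0/0.18) = 700
t = 700 * 100.3 / 3600 = 19.5028 hrs


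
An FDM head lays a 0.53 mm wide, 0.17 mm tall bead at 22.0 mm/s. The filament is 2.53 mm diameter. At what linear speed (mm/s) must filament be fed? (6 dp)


Q = 0.53 * 0.17 * 22.0 = 1.9822 mm^3/s
A_fil = pi*(2.53/2)^2 = 5.0272551 mm^2
v_feed = 1.9822 / 5.0272551 = 0.394291 mm/s


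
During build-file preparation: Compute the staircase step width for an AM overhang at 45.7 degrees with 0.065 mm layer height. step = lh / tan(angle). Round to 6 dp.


step = 0.065 / tan(45.7) = 0.063431 mm


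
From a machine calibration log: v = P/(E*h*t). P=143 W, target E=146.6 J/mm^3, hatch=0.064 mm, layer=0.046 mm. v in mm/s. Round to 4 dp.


v = 143 / (146.6*0.064*0.046) = 331.3327 mm/s


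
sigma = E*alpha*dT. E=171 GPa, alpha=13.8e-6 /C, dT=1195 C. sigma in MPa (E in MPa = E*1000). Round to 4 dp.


sigma = 171*1000 * 13.8e-6 * 1195 = 2819.961 MPa


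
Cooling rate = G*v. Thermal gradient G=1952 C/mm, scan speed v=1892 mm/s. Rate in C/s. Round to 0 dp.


CR = 1952 * 1892 = 3693184 C/s


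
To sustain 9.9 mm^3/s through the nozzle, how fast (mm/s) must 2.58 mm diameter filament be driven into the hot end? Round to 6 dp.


A = pi*(2.58/2)^2 = 5.227924
v = 9.9 / 5.227924 = 1.893677 mm/s


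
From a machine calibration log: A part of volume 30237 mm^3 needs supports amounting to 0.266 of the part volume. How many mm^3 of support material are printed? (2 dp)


V_support = 30237 * 0.266 = 8043.04 mm^3


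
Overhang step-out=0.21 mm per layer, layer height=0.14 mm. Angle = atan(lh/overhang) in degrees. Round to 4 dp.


angle = atan(0.14/0.21) = 33.6901 degrees


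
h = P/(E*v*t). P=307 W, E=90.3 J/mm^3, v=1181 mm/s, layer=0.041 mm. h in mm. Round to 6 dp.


h = 307 / (90.3*1181*0.041) = 0.070213 mm


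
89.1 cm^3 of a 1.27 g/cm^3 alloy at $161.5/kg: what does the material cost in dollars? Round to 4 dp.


Mass = 89.1*1.27/1000 = 0.113157 kg
Cost = 0.113157 * 161.5 = 18.2749 $


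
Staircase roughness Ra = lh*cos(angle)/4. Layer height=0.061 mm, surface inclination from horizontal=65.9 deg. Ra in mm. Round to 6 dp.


Ra = 0.061 * cos(65.9) / 4 = 0.006227 mm


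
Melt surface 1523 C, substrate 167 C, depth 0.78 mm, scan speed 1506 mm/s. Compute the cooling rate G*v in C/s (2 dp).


G = (1523-167)/0.78 = 1738.46153846 C/mm
CR = 1738.46153846 * 1506 = 2618123.08 C/s


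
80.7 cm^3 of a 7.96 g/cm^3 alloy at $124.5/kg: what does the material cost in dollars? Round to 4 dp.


Mass = 80.7*7.96/1000 = 0.642372 kg
Cost = 0.642372 * 124.5 = 79.9753 $


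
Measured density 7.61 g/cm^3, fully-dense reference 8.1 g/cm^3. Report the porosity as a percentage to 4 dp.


Porosity = (1-7.61/8.1)*100 = 6.0494 %


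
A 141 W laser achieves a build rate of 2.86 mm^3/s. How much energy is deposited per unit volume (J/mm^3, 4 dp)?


SE = 141 / 2.86 = 49.3007 J/mm^3


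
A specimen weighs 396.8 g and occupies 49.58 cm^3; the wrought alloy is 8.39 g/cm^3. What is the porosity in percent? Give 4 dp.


rho_part = 396.8 / 49.58 = 8.00322711 g/cm^3
Porosity = (1 - 8.00322711/8.39)*100 = 4.6099 %


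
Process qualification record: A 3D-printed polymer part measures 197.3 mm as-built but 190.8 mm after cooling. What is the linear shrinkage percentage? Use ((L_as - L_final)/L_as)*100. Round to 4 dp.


Shrinkage = ((197.3-190.8)/197.3)*100 = 3.2945 %


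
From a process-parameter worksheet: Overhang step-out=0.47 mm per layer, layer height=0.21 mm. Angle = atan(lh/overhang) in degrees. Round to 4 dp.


angle = atan(0.21/0.47) = 24.0755 degrees


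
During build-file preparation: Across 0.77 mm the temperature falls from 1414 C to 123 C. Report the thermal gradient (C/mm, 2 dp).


G = (1414-123)/0.77 = 1676.62 C/mm


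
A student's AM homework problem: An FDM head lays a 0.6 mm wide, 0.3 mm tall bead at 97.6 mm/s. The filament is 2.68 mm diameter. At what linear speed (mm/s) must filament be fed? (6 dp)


Q = 0.6 * 0.3 * 97.6 = 17.568 mm^3/s
A_fil = pi*(2.68/2)^2 = 5.64104377 mm^2
v_feed = 17.568 / 5.64104377 = 3.114317 mm/s


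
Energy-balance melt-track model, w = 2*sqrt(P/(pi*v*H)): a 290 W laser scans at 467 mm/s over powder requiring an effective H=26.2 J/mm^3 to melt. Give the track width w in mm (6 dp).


w = 2*sqrt(290/(pi*467*26.2)) = 0.173718 mm


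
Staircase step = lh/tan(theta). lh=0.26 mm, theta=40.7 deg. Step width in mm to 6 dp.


step = 0.26 / tan(40.7) = 0.302278 mm


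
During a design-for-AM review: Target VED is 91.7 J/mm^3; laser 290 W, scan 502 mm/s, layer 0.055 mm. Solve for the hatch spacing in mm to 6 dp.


h = 290 / (91.7*502*0.055) = 0.114541 mm


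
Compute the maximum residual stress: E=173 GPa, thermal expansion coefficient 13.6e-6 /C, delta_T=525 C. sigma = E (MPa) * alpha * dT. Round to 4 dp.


sigma = 173*1000 * 13.6e-6 * 525 = 1235.22 MPa


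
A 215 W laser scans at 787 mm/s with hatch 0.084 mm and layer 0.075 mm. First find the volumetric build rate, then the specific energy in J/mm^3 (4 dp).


Build rate = 787 * 0.084 * 0.075 = 4.9581 mm^3/s
SE = 215 / 4.9581 = 43.3634 J/mm^3


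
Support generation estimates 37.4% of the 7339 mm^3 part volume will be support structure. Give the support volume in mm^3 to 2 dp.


V_support = 7339 * 0.374 = 2744.79 mm^3


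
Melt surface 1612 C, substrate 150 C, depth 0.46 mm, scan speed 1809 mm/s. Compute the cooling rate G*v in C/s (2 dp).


G = (1612-150)/0.46 = 3178.26086957 C/mm
CR = 3178.26086957 * 1809 = 5749473.91 C/s


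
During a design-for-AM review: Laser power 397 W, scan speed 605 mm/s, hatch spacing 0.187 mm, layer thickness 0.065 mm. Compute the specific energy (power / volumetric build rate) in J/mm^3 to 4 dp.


Build rate = 605 * 0.187 * 0.065 = 7.353775 mm^3/s
SE = 397 / 7.353775 = 53.9859 J/mm^3


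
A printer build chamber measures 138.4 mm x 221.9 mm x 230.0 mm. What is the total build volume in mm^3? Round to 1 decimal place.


V = 138.4 * 221.9 * 230.0 = 7063520.8 mm^3


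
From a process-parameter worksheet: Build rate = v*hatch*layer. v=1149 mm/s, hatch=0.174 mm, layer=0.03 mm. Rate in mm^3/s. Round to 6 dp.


Rate = 1149 * 0.174 * 0.03 = 5.99778 mm^3/s


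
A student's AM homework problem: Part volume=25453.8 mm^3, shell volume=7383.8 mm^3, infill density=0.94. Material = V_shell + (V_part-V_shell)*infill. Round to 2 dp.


V_infill = (25453.8 - 7383.8) * 0.94 = 16985.8
V_total = 7383.8 + 16985.8 = 24369.6 mm^3


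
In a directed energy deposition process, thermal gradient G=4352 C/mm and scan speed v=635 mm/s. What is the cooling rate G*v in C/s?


CR = 4352 * 635 = 2763520 C/s


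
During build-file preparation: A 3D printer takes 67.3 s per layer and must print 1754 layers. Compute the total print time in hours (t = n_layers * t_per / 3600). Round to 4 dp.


t = 1754 * 67.3 / 3600 = 32.7901 hrs


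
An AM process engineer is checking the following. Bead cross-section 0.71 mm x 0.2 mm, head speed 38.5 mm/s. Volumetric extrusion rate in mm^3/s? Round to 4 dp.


Rate = 0.71 * 0.2 * 38.5 = 5.467 mm^3/s


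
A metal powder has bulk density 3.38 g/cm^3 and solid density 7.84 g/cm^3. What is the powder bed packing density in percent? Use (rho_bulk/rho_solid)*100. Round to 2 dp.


Packing = (3.38/7.84)*100 = 43.11 %


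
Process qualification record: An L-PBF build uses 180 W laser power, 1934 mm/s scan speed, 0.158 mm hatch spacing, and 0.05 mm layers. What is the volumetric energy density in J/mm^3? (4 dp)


E = 180 / (1934*0.158*0.05) = 11.7812 J/mm^3


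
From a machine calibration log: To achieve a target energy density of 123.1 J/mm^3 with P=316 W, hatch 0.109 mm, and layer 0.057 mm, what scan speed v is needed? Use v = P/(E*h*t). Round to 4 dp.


v = 316 / (123.1*0.109*0.057) = 413.1689 mm/s


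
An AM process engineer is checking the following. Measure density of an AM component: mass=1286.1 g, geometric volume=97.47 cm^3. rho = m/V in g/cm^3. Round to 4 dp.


rho = 1286.1 / 97.47 = 13.1948 g/cm^3
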